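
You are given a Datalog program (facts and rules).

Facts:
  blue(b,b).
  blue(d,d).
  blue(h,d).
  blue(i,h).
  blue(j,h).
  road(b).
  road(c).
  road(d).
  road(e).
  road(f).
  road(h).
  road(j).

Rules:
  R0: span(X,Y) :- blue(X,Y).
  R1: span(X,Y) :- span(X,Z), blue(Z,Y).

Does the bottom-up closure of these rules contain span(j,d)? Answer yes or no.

yes

round 1: derive span(b,b) via R0 from blue(b,b)
round 1: derive span(d,d) via R0 from blue(d,d)
round 1: derive span(h,d) via R0 from blue(h,d)
round 1: derive span(i,h) via R0 from blue(i,h)
round 1: derive span(j,h) via R0 from blue(j,h)
round 2: derive span(i,d) via R1 from span(i,h), blue(h,d)
round 2: derive span(j,d) via R1 from span(j,h), blue(h,d)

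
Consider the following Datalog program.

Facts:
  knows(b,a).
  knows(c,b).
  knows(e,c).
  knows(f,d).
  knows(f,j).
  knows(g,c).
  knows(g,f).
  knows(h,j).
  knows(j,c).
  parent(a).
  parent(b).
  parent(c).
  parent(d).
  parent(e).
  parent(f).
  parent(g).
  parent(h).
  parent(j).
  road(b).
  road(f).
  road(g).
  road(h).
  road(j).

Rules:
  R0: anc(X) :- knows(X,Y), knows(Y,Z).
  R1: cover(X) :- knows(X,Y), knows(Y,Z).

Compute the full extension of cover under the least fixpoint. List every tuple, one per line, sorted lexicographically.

cover(c)
cover(e)
cover(f)
cover(g)
cover(h)
cover(j)

round 1: derive cover(c) via R1 from knows(c,b), knows(b,a)
round 1: derive cover(e) via R1 from knows(e,c), knows(c,b)
round 1: derive cover(f) via R1 from knows(f,j), knows(j,c)
round 1: derive cover(g) via R1 from knows(g,c), knows(c,b)
round 1: derive cover(h) via R1 from knows(h,j), knows(j,c)
round 1: derive cover(j) via R1 from knows(j,c), knows(c,b)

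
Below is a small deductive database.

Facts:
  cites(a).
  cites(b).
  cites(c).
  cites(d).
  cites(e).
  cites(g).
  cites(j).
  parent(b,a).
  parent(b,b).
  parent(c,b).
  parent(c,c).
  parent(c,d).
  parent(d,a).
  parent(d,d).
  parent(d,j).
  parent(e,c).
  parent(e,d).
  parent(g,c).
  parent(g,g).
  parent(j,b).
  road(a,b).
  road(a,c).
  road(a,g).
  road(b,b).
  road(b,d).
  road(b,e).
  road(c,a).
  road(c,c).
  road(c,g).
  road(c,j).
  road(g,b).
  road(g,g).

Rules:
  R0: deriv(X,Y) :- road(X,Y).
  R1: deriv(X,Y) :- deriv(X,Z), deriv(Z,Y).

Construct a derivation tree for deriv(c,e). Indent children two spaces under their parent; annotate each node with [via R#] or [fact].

round 1: derive deriv(a,b) via R0 from road(a,b)
round 1: derive deriv(a,c) via R0 from road(a,c)
round 1: derive deriv(a,g) via R0 from road(a,g)
round 1: derive deriv(b,b) via R0 from road(b,b)
round 1: derive deriv(b,d) via R0 from road(b,d)
round 1: derive deriv(b,e) via R0 from road(b,e)
round 1: derive deriv(c,a) via R0 from road(c,a)
round 1: derive deriv(c,c) via R0 from road(c,c)
round 1: derive deriv(c,g) via R0 from road(c,g)
round 1: derive deriv(c,j) via R0 from road(c,j)
round 1: derive deriv(g,b) via R0 from road(g,b)
round 1: derive deriv(g,g) via R0 from road(g,g)
round 2: derive deriv(a,a) via R1 from deriv(a,c), deriv(c,a)
round 2: derive deriv(a,d) via R1 from deriv(a,b), deriv(b,d)
round 2: derive deriv(a,e) via R1 from deriv(a,b), deriv(b,e)
round 2: derive deriv(a,j) via R1 from deriv(a,c), deriv(c,j)
round 2: derive deriv(c,b) via R1 from deriv(c,a), deriv(a,b)
round 2: derive deriv(g,d) via R1 from deriv(g,b), deriv(b,d)
round 2: derive deriv(g,e) via R1 from deriv(g,b), deriv(b,e)
round 3: derive deriv(c,d) via R1 from deriv(c,a), deriv(a,d)
round 3: derive deriv(c,e) via R1 from deriv(c,a), deriv(a,e)

deriv(c,e)  [via R1]
  deriv(c,a)  [via R0]
    road(c,a)  [fact]
  deriv(a,e)  [via R1]
    deriv(a,b)  [via R0]
      road(a,b)  [fact]
    deriv(b,e)  [via R0]
      road(b,e)  [fact]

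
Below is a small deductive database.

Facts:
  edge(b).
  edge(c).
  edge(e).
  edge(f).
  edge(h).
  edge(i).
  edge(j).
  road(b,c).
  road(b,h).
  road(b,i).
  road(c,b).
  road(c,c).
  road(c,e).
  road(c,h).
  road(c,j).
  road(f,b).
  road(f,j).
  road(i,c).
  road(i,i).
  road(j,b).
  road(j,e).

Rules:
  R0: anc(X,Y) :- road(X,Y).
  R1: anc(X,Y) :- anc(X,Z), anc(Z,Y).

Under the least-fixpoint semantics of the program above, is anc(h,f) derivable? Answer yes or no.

no

round 1: derive anc(b,c) via R0 from road(b,c)
round 1: derive anc(b,h) via R0 from road(b,h)
round 1: derive anc(b,i) via R0 from road(b,i)
round 1: derive anc(c,b) via R0 from road(c,b)
round 1: derive anc(c,c) via R0 from road(c,c)
round 1: derive anc(c,e) via R0 from road(c,e)
round 1: derive anc(c,h) via R0 from road(c,h)
round 1: derive anc(c,j) via R0 from road(c,j)
round 1: derive anc(f,b) via R0 from road(f,b)
round 1: derive anc(f,j) via R0 from road(f,j)
round 1: derive anc(i,c) via R0 from road(i,c)
round 1: derive anc(i,i) via R0 from road(i,i)
round 1: derive anc(j,b) via R0 from road(j,b)
round 1: derive anc(j,e) via R0 from road(j,e)
round 2: derive anc(b,b) via R1 from anc(b,c), anc(c,b)
round 2: derive anc(b,e) via R1 from anc(b,c), anc(c,e)
round 2: derive anc(b,j) via R1 from anc(b,c), anc(c,j)
round 2: derive anc(c,i) via R1 from anc(c,b), anc(b,i)
round 2: derive anc(f,c) via R1 from anc(f,b), anc(b,c)
round 2: derive anc(f,e) via R1 from anc(f,j), anc(j,e)
round 2: derive anc(f,h) via R1 from anc(f,b), anc(b,h)
round 2: derive anc(f,i) via R1 from anc(f,b), anc(b,i)
round 2: derive anc(i,b) via R1 from anc(i,c), anc(c,b)
round 2: derive anc(i,e) via R1 from anc(i,c), anc(c,e)
round 2: derive anc(i,h) via R1 from anc(i,c), anc(c,h)
round 2: derive anc(i,j) via R1 from anc(i,c), anc(c,j)
round 2: derive anc(j,c) via R1 from anc(j,b), anc(b,c)
round 2: derive anc(j,h) via R1 from anc(j,b), anc(b,h)
round 2: derive anc(j,i) via R1 from anc(j,b), anc(b,i)
round 3: derive anc(j,j) via R1 from anc(j,b), anc(b,j)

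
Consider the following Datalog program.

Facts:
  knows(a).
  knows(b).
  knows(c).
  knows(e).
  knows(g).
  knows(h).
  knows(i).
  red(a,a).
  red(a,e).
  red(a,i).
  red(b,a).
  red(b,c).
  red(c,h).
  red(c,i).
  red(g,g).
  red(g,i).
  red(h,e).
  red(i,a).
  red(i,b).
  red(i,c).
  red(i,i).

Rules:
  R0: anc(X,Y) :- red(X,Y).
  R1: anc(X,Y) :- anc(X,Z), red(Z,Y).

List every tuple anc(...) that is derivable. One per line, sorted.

anc(a,a)
anc(a,b)
anc(a,c)
anc(a,e)
anc(a,h)
anc(a,i)
anc(b,a)
anc(b,b)
anc(b,c)
anc(b,e)
anc(b,h)
anc(b,i)
anc(c,a)
anc(c,b)
anc(c,c)
anc(c,e)
anc(c,h)
anc(c,i)
anc(g,a)
anc(g,b)
anc(g,c)
anc(g,e)
anc(g,g)
anc(g,h)
anc(g,i)
anc(h,e)
anc(i,a)
anc(i,b)
anc(i,c)
anc(i,e)
anc(i,h)
anc(i,i)

round 1: derive anc(a,a) via R0 from red(a,a)
round 1: derive anc(a,e) via R0 from red(a,e)
round 1: derive anc(a,i) via R0 from red(a,i)
round 1: derive anc(b,a) via R0 from red(b,a)
round 1: derive anc(b,c) via R0 from red(b,c)
round 1: derive anc(c,h) via R0 from red(c,h)
round 1: derive anc(c,i) via R0 from red(c,i)
round 1: derive anc(g,g) via R0 from red(g,g)
round 1: derive anc(g,i) via R0 from red(g,i)
round 1: derive anc(h,e) via R0 from red(h,e)
round 1: derive anc(i,a) via R0 from red(i,a)
round 1: derive anc(i,b) via R0 from red(i,b)
round 1: derive anc(i,c) via R0 from red(i,c)
round 1: derive anc(i,i) via R0 from red(i,i)
round 2: derive anc(a,b) via R1 from anc(a,i), red(i,b)
round 2: derive anc(a,c) via R1 from anc(a,i), red(i,c)
round 2: derive anc(b,e) via R1 from anc(b,a), red(a,e)
round 2: derive anc(b,h) via R1 from anc(b,c), red(c,h)
round 2: derive anc(b,i) via R1 from anc(b,a), red(a,i)
round 2: derive anc(c,a) via R1 from anc(c,i), red(i,a)
round 2: derive anc(c,b) via R1 from anc(c,i), red(i,b)
round 2: derive anc(c,c) via R1 from anc(c,i), red(i,c)
round 2: derive anc(c,e) via R1 from anc(c,h), red(h,e)
round 2: derive anc(g,a) via R1 from anc(g,i), red(i,a)
round 2: derive anc(g,b) via R1 from anc(g,i), red(i,b)
round 2: derive anc(g,c) via R1 from anc(g,i), red(i,c)
round 2: derive anc(i,e) via R1 from anc(i,a), red(a,e)
round 2: derive anc(i,h) via R1 from anc(i,c), red(c,h)
round 3: derive anc(a,h) via R1 from anc(a,c), red(c,h)
round 3: derive anc(b,b) via R1 from anc(b,i), red(i,b)
round 3: derive anc(g,e) via R1 from anc(g,a), red(a,e)
round 3: derive anc(g,h) via R1 from anc(g,c), red(c,h)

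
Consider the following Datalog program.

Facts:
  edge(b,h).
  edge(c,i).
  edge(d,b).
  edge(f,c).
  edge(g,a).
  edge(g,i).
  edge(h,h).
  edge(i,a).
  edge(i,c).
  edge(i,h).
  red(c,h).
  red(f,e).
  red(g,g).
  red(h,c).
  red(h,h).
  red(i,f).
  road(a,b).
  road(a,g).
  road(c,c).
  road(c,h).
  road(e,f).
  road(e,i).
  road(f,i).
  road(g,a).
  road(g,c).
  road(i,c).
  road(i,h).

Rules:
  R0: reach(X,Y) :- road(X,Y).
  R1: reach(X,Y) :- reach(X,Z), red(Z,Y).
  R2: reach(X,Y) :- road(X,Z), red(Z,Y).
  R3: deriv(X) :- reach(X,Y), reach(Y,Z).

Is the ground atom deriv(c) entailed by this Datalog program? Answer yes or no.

round 1: derive reach(a,b) via R0 from road(a,b)
round 1: derive reach(a,g) via R0 from road(a,g)
round 1: derive reach(c,c) via R0 from road(c,c)
round 1: derive reach(c,h) via R0 from road(c,h)
round 1: derive reach(e,f) via R0 from road(e,f)
round 1: derive reach(e,i) via R0 from road(e,i)
round 1: derive reach(f,i) via R0 from road(f,i)
round 1: derive reach(g,a) via R0 from road(g,a)
round 1: derive reach(g,c) via R0 from road(g,c)
round 1: derive reach(i,c) via R0 from road(i,c)
round 1: derive reach(i,h) via R0 from road(i,h)
round 1: derive reach(e,e) via R2 from road(e,f), red(f,e)
round 1: derive reach(f,f) via R2 from road(f,i), red(i,f)
round 1: derive reach(g,h) via R2 from road(g,c), red(c,h)
round 2: derive reach(f,e) via R1 from reach(f,f), red(f,e)
round 2: derive deriv(a) via R3 from reach(a,g), reach(g,a)
round 2: derive deriv(c) via R3 from reach(c,c), reach(c,c)
round 2: derive deriv(e) via R3 from reach(e,e), reach(e,e)
round 2: derive deriv(f) via R3 from reach(f,f), reach(f,f)
round 2: derive deriv(g) via R3 from reach(g,a), reach(a,b)
round 2: derive deriv(i) via R3 from reach(i,c), reach(c,c)

yes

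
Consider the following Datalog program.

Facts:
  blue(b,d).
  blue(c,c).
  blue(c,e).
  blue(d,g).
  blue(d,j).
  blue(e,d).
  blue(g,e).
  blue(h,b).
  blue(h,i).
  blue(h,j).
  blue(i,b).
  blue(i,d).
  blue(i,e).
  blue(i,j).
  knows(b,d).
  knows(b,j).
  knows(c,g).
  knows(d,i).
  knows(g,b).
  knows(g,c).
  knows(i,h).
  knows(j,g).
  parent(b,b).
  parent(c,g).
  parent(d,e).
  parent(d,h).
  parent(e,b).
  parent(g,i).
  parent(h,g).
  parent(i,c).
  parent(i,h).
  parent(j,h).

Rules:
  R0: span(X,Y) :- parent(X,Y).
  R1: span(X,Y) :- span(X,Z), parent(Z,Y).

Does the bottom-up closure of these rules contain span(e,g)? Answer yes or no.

round 1: derive span(b,b) via R0 from parent(b,b)
round 1: derive span(c,g) via R0 from parent(c,g)
round 1: derive span(d,e) via R0 from parent(d,e)
round 1: derive span(d,h) via R0 from parent(d,h)
round 1: derive span(e,b) via R0 from parent(e,b)
round 1: derive span(g,i) via R0 from parent(g,i)
round 1: derive span(h,g) via R0 from parent(h,g)
round 1: derive span(i,c) via R0 from parent(i,c)
round 1: derive span(i,h) via R0 from parent(i,h)
round 1: derive span(j,h) via R0 from parent(j,h)
round 2: derive span(c,i) via R1 from span(c,g), parent(g,i)
round 2: derive span(d,b) via R1 from span(d,e), parent(e,b)
round 2: derive span(d,g) via R1 from span(d,h), parent(h,g)
round 2: derive span(g,c) via R1 from span(g,i), parent(i,c)
round 2: derive span(g,h) via R1 from span(g,i), parent(i,h)
round 2: derive span(h,i) via R1 from span(h,g), parent(g,i)
round 2: derive span(i,g) via R1 from span(i,c), parent(c,g)
round 2: derive span(j,g) via R1 from span(j,h), parent(h,g)
round 3: derive span(c,c) via R1 from span(c,i), parent(i,c)
round 3: derive span(c,h) via R1 from span(c,i), parent(i,h)
round 3: derive span(d,i) via R1 from span(d,g), parent(g,i)
round 3: derive span(g,g) via R1 from span(g,c), parent(c,g)
round 3: derive span(h,c) via R1 from span(h,i), parent(i,c)
round 3: derive span(h,h) via R1 from span(h,i), parent(i,h)
round 3: derive span(i,i) via R1 from span(i,g), parent(g,i)
round 3: derive span(j,i) via R1 from span(j,g), parent(g,i)
round 4: derive span(d,c) via R1 from span(d,i), parent(i,c)
round 4: derive span(j,c) via R1 from span(j,i), parent(i,c)

no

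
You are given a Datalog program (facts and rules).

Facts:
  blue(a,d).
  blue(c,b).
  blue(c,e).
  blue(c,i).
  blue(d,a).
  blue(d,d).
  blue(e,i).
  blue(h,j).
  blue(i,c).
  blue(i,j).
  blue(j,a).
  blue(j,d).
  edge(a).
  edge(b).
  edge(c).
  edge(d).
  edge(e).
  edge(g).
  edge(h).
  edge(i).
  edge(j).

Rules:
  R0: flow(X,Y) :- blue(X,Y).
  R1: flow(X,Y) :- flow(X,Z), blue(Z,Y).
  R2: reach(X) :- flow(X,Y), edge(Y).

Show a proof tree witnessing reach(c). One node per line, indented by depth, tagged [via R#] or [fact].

round 1: derive flow(a,d) via R0 from blue(a,d)
round 1: derive flow(c,b) via R0 from blue(c,b)
round 1: derive flow(c,e) via R0 from blue(c,e)
round 1: derive flow(c,i) via R0 from blue(c,i)
round 1: derive flow(d,a) via R0 from blue(d,a)
round 1: derive flow(d,d) via R0 from blue(d,d)
round 1: derive flow(e,i) via R0 from blue(e,i)
round 1: derive flow(h,j) via R0 from blue(h,j)
round 1: derive flow(i,c) via R0 from blue(i,c)
round 1: derive flow(i,j) via R0 from blue(i,j)
round 1: derive flow(j,a) via R0 from blue(j,a)
round 1: derive flow(j,d) via R0 from blue(j,d)
round 2: derive flow(a,a) via R1 from flow(a,d), blue(d,a)
round 2: derive flow(c,c) via R1 from flow(c,i), blue(i,c)
round 2: derive flow(c,j) via R1 from flow(c,i), blue(i,j)
round 2: derive flow(e,c) via R1 from flow(e,i), blue(i,c)
round 2: derive flow(e,j) via R1 from flow(e,i), blue(i,j)
round 2: derive flow(h,a) via R1 from flow(h,j), blue(j,a)
round 2: derive flow(h,d) via R1 from flow(h,j), blue(j,d)
round 2: derive flow(i,a) via R1 from flow(i,j), blue(j,a)
round 2: derive flow(i,b) via R1 from flow(i,c), blue(c,b)
round 2: derive flow(i,d) via R1 from flow(i,j), blue(j,d)
round 2: derive flow(i,e) via R1 from flow(i,c), blue(c,e)
round 2: derive flow(i,i) via R1 from flow(i,c), blue(c,i)
round 2: derive reach(a) via R2 from flow(a,d), edge(d)
round 2: derive reach(c) via R2 from flow(c,b), edge(b)
round 2: derive reach(d) via R2 from flow(d,a), edge(a)
round 2: derive reach(e) via R2 from flow(e,i), edge(i)
round 2: derive reach(h) via R2 from flow(h,j), edge(j)
round 2: derive reach(i) via R2 from flow(i,c), edge(c)
round 2: derive reach(j) via R2 from flow(j,a), edge(a)
round 3: derive flow(c,a) via R1 from flow(c,j), blue(j,a)
round 3: derive flow(c,d) via R1 from flow(c,j), blue(j,d)
round 3: derive flow(e,a) via R1 from flow(e,j), blue(j,a)
round 3: derive flow(e,b) via R1 from flow(e,c), blue(c,b)
round 3: derive flow(e,d) via R1 from flow(e,j), blue(j,d)
round 3: derive flow(e,e) via R1 from flow(e,c), blue(c,e)

reach(c)  [via R2]
  flow(c,b)  [via R0]
    blue(c,b)  [fact]
  edge(b)  [fact]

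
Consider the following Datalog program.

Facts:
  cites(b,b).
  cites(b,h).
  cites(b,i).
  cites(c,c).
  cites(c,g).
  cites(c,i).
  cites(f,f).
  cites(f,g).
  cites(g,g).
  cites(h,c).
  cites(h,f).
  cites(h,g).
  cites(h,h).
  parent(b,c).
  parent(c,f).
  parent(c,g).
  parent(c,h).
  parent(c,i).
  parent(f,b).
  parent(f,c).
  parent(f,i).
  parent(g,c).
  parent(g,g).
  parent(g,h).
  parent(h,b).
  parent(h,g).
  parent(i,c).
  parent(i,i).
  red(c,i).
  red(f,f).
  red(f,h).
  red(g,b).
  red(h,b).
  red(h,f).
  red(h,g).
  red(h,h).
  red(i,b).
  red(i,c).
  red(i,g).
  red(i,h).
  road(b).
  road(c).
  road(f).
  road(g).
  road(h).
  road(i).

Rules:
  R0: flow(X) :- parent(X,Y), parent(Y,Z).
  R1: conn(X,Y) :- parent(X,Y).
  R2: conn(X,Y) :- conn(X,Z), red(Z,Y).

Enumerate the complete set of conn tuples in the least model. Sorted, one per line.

round 1: derive conn(b,c) via R1 from parent(b,c)
round 1: derive conn(c,f) via R1 from parent(c,f)
round 1: derive conn(c,g) via R1 from parent(c,g)
round 1: derive conn(c,h) via R1 from parent(c,h)
round 1: derive conn(c,i) via R1 from parent(c,i)
round 1: derive conn(f,b) via R1 from parent(f,b)
round 1: derive conn(f,c) via R1 from parent(f,c)
round 1: derive conn(f,i) via R1 from parent(f,i)
round 1: derive conn(g,c) via R1 from parent(g,c)
round 1: derive conn(g,g) via R1 from parent(g,g)
round 1: derive conn(g,h) via R1 from parent(g,h)
round 1: derive conn(h,b) via R1 from parent(h,b)
round 1: derive conn(h,g) via R1 from parent(h,g)
round 1: derive conn(i,c) via R1 from parent(i,c)
round 1: derive conn(i,i) via R1 from parent(i,i)
round 2: derive conn(b,i) via R2 from conn(b,c), red(c,i)
round 2: derive conn(c,b) via R2 from conn(c,g), red(g,b)
round 2: derive conn(c,c) via R2 from conn(c,i), red(i,c)
round 2: derive conn(f,g) via R2 from conn(f,i), red(i,g)
round 2: derive conn(f,h) via R2 from conn(f,i), red(i,h)
round 2: derive conn(g,b) via R2 from conn(g,g), red(g,b)
round 2: derive conn(g,f) via R2 from conn(g,h), red(h,f)
round 2: derive conn(g,i) via R2 from conn(g,c), red(c,i)
round 2: derive conn(i,b) via R2 from conn(i,i), red(i,b)
round 2: derive conn(i,g) via R2 from conn(i,i), red(i,g)
round 2: derive conn(i,h) via R2 from conn(i,i), red(i,h)
round 3: derive conn(b,b) via R2 from conn(b,i), red(i,b)
round 3: derive conn(b,g) via R2 from conn(b,i), red(i,g)
round 3: derive conn(b,h) via R2 from conn(b,i), red(i,h)
round 3: derive conn(f,f) via R2 from conn(f,h), red(h,f)
round 3: derive conn(i,f) via R2 from conn(i,h), red(h,f)
round 4: derive conn(b,f) via R2 from conn(b,h), red(h,f)

conn(b,b)
conn(b,c)
conn(b,f)
conn(b,g)
conn(b,h)
conn(b,i)
conn(c,b)
conn(c,c)
conn(c,f)
conn(c,g)
conn(c,h)
conn(c,i)
conn(f,b)
conn(f,c)
conn(f,f)
conn(f,g)
conn(f,h)
conn(f,i)
conn(g,b)
conn(g,c)
conn(g,f)
conn(g,g)
conn(g,h)
conn(g,i)
conn(h,b)
conn(h,g)
conn(i,b)
conn(i,c)
conn(i,f)
conn(i,g)
conn(i,h)
conn(i,i)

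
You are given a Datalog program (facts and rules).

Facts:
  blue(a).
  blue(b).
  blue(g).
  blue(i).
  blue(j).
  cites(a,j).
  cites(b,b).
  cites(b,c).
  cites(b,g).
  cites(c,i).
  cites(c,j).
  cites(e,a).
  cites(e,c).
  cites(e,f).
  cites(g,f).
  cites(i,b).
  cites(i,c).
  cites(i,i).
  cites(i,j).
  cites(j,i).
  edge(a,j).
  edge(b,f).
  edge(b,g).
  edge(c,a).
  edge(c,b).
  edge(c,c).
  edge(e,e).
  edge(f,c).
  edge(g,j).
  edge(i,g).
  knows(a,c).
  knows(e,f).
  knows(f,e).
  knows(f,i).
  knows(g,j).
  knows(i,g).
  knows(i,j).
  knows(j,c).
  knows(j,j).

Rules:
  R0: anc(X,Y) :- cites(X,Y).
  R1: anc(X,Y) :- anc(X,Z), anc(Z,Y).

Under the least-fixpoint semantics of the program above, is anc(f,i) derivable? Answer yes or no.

no

round 1: derive anc(a,j) via R0 from cites(a,j)
round 1: derive anc(b,b) via R0 from cites(b,b)
round 1: derive anc(b,c) via R0 from cites(b,c)
round 1: derive anc(b,g) via R0 from cites(b,g)
round 1: derive anc(c,i) via R0 from cites(c,i)
round 1: derive anc(c,j) via R0 from cites(c,j)
round 1: derive anc(e,a) via R0 from cites(e,a)
round 1: derive anc(e,c) via R0 from cites(e,c)
round 1: derive anc(e,f) via R0 from cites(e,f)
round 1: derive anc(g,f) via R0 from cites(g,f)
round 1: derive anc(i,b) via R0 from cites(i,b)
round 1: derive anc(i,c) via R0 from cites(i,c)
round 1: derive anc(i,i) via R0 from cites(i,i)
round 1: derive anc(i,j) via R0 from cites(i,j)
round 1: derive anc(j,i) via R0 from cites(j,i)
round 2: derive anc(a,i) via R1 from anc(a,j), anc(j,i)
round 2: derive anc(b,f) via R1 from anc(b,g), anc(g,f)
round 2: derive anc(b,i) via R1 from anc(b,c), anc(c,i)
round 2: derive anc(b,j) via R1 from anc(b,c), anc(c,j)
round 2: derive anc(c,b) via R1 from anc(c,i), anc(i,b)
round 2: derive anc(c,c) via R1 from anc(c,i), anc(i,c)
round 2: derive anc(e,i) via R1 from anc(e,c), anc(c,i)
round 2: derive anc(e,j) via R1 from anc(e,a), anc(a,j)
round 2: derive anc(i,g) via R1 from anc(i,b), anc(b,g)
round 2: derive anc(j,b) via R1 from anc(j,i), anc(i,b)
round 2: derive anc(j,c) via R1 from anc(j,i), anc(i,c)
round 2: derive anc(j,j) via R1 from anc(j,i), anc(i,j)
round 3: derive anc(a,b) via R1 from anc(a,i), anc(i,b)
round 3: derive anc(a,c) via R1 from anc(a,i), anc(i,c)
round 3: derive anc(a,g) via R1 from anc(a,i), anc(i,g)
round 3: derive anc(c,f) via R1 from anc(c,b), anc(b,f)
round 3: derive anc(c,g) via R1 from anc(c,b), anc(b,g)
round 3: derive anc(e,b) via R1 from anc(e,c), anc(c,b)
round 3: derive anc(e,g) via R1 from anc(e,i), anc(i,g)
round 3: derive anc(i,f) via R1 from anc(i,b), anc(b,f)
round 3: derive anc(j,f) via R1 from anc(j,b), anc(b,f)
round 3: derive anc(j,g) via R1 from anc(j,b), anc(b,g)
round 4: derive anc(a,f) via R1 from anc(a,b), anc(b,f)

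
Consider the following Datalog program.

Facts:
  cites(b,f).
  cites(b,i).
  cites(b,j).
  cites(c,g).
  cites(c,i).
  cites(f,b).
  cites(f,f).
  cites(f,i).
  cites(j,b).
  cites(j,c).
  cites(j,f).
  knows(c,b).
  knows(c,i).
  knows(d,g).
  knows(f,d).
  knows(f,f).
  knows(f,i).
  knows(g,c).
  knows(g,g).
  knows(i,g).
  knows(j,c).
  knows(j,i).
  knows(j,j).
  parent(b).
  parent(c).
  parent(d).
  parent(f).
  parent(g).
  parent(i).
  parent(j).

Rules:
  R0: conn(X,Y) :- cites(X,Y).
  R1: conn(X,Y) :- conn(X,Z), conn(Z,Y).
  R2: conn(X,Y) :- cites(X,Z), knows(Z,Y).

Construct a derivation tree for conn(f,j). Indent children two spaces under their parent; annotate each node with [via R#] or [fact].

round 1: derive conn(b,f) via R0 from cites(b,f)
round 1: derive conn(b,i) via R0 from cites(b,i)
round 1: derive conn(b,j) via R0 from cites(b,j)
round 1: derive conn(c,g) via R0 from cites(c,g)
round 1: derive conn(c,i) via R0 from cites(c,i)
round 1: derive conn(f,b) via R0 from cites(f,b)
round 1: derive conn(f,f) via R0 from cites(f,f)
round 1: derive conn(f,i) via R0 from cites(f,i)
round 1: derive conn(j,b) via R0 from cites(j,b)
round 1: derive conn(j,c) via R0 from cites(j,c)
round 1: derive conn(j,f) via R0 from cites(j,f)
round 1: derive conn(b,c) via R2 from cites(b,j), knows(j,c)
round 1: derive conn(b,d) via R2 from cites(b,f), knows(f,d)
round 1: derive conn(b,g) via R2 from cites(b,i), knows(i,g)
round 1: derive conn(c,c) via R2 from cites(c,g), knows(g,c)
round 1: derive conn(f,d) via R2 from cites(f,f), knows(f,d)
round 1: derive conn(f,g) via R2 from cites(f,i), knows(i,g)
round 1: derive conn(j,d) via R2 from cites(j,f), knows(f,d)
round 1: derive conn(j,i) via R2 from cites(j,c), knows(c,i)
round 2: derive conn(b,b) via R1 from conn(b,f), conn(f,b)
round 2: derive conn(f,c) via R1 from conn(f,b), conn(b,c)
round 2: derive conn(f,j) via R1 from conn(f,b), conn(b,j)
round 2: derive conn(j,g) via R1 from conn(j,b), conn(b,g)
round 2: derive conn(j,j) via R1 from conn(j,b), conn(b,j)

conn(f,j)  [via R1]
  conn(f,b)  [via R0]
    cites(f,b)  [fact]
  conn(b,j)  [via R0]
    cites(b,j)  [fact]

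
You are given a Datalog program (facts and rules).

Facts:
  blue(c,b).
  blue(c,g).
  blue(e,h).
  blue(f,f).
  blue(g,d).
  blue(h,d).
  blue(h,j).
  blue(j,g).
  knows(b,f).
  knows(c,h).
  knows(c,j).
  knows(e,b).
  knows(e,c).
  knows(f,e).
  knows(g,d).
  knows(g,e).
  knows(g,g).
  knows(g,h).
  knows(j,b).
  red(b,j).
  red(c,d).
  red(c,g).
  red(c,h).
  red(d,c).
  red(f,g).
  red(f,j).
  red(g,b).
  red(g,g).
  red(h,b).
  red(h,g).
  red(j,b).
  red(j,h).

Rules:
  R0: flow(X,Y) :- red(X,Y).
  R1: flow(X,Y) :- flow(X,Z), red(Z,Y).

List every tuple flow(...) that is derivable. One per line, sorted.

flow(b,b)
flow(b,g)
flow(b,h)
flow(b,j)
flow(c,b)
flow(c,c)
flow(c,d)
flow(c,g)
flow(c,h)
flow(c,j)
flow(d,b)
flow(d,c)
flow(d,d)
flow(d,g)
flow(d,h)
flow(d,j)
flow(f,b)
flow(f,g)
flow(f,h)
flow(f,j)
flow(g,b)
flow(g,g)
flow(g,h)
flow(g,j)
flow(h,b)
flow(h,g)
flow(h,h)
flow(h,j)
flow(j,b)
flow(j,g)
flow(j,h)
flow(j,j)

round 1: derive flow(b,j) via R0 from red(b,j)
round 1: derive flow(c,d) via R0 from red(c,d)
round 1: derive flow(c,g) via R0 from red(c,g)
round 1: derive flow(c,h) via R0 from red(c,h)
round 1: derive flow(d,c) via R0 from red(d,c)
round 1: derive flow(f,g) via R0 from red(f,g)
round 1: derive flow(f,j) via R0 from red(f,j)
round 1: derive flow(g,b) via R0 from red(g,b)
round 1: derive flow(g,g) via R0 from red(g,g)
round 1: derive flow(h,b) via R0 from red(h,b)
round 1: derive flow(h,g) via R0 from red(h,g)
round 1: derive flow(j,b) via R0 from red(j,b)
round 1: derive flow(j,h) via R0 from red(j,h)
round 2: derive flow(b,b) via R1 from flow(b,j), red(j,b)
round 2: derive flow(b,h) via R1 from flow(b,j), red(j,h)
round 2: derive flow(c,b) via R1 from flow(c,g), red(g,b)
round 2: derive flow(c,c) via R1 from flow(c,d), red(d,c)
round 2: derive flow(d,d) via R1 from flow(d,c), red(c,d)
round 2: derive flow(d,g) via R1 from flow(d,c), red(c,g)
round 2: derive flow(d,h) via R1 from flow(d,c), red(c,h)
round 2: derive flow(f,b) via R1 from flow(f,g), red(g,b)
round 2: derive flow(f,h) via R1 from flow(f,j), red(j,h)
round 2: derive flow(g,j) via R1 from flow(g,b), red(b,j)
round 2: derive flow(h,j) via R1 from flow(h,b), red(b,j)
round 2: derive flow(j,g) via R1 from flow(j,h), red(h,g)
round 2: derive flow(j,j) via R1 from flow(j,b), red(b,j)
round 3: derive flow(b,g) via R1 from flow(b,h), red(h,g)
round 3: derive flow(c,j) via R1 from flow(c,b), red(b,j)
round 3: derive flow(d,b) via R1 from flow(d,g), red(g,b)
round 3: derive flow(g,h) via R1 from flow(g,j), red(j,h)
round 3: derive flow(h,h) via R1 from flow(h,j), red(j,h)
round 4: derive flow(d,j) via R1 from flow(d,b), red(b,j)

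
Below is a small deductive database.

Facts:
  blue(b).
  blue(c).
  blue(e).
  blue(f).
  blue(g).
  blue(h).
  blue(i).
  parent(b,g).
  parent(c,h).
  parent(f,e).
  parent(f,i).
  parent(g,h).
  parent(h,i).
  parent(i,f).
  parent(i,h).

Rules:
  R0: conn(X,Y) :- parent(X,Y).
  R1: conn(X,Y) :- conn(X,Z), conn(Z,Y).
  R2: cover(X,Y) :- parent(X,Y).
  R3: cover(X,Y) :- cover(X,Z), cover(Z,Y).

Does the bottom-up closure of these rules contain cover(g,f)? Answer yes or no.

round 1: derive cover(b,g) via R2 from parent(b,g)
round 1: derive cover(c,h) via R2 from parent(c,h)
round 1: derive cover(f,e) via R2 from parent(f,e)
round 1: derive cover(f,i) via R2 from parent(f,i)
round 1: derive cover(g,h) via R2 from parent(g,h)
round 1: derive cover(h,i) via R2 from parent(h,i)
round 1: derive cover(i,f) via R2 from parent(i,f)
round 1: derive cover(i,h) via R2 from parent(i,h)
round 2: derive cover(b,h) via R3 from cover(b,g), cover(g,h)
round 2: derive cover(c,i) via R3 from cover(c,h), cover(h,i)
round 2: derive cover(f,f) via R3 from cover(f,i), cover(i,f)
round 2: derive cover(f,h) via R3 from cover(f,i), cover(i,h)
round 2: derive cover(g,i) via R3 from cover(g,h), cover(h,i)
round 2: derive cover(h,f) via R3 from cover(h,i), cover(i,f)
round 2: derive cover(h,h) via R3 from cover(h,i), cover(i,h)
round 2: derive cover(i,e) via R3 from cover(i,f), cover(f,e)
round 2: derive cover(i,i) via R3 from cover(i,f), cover(f,i)
round 3: derive cover(b,f) via R3 from cover(b,h), cover(h,f)
round 3: derive cover(b,i) via R3 from cover(b,g), cover(g,i)
round 3: derive cover(c,e) via R3 from cover(c,i), cover(i,e)
round 3: derive cover(c,f) via R3 from cover(c,h), cover(h,f)
round 3: derive cover(g,e) via R3 from cover(g,i), cover(i,e)
round 3: derive cover(g,f) via R3 from cover(g,h), cover(h,f)
round 3: derive cover(h,e) via R3 from cover(h,f), cover(f,e)
round 4: derive cover(b,e) via R3 from cover(b,f), cover(f,e)

yes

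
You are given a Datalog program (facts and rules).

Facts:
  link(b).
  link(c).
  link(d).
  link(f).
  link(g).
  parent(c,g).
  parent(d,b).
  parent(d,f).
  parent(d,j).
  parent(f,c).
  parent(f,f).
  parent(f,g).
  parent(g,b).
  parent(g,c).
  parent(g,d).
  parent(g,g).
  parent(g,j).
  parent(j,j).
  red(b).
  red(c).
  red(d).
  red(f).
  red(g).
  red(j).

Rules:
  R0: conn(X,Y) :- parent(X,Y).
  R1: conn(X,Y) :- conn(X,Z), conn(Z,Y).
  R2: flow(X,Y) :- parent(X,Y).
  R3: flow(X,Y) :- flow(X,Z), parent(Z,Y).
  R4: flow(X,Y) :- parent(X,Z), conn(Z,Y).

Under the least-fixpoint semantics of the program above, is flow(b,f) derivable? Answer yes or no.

no

round 1: derive conn(c,g) via R0 from parent(c,g)
round 1: derive conn(d,b) via R0 from parent(d,b)
round 1: derive conn(d,f) via R0 from parent(d,f)
round 1: derive conn(d,j) via R0 from parent(d,j)
round 1: derive conn(f,c) via R0 from parent(f,c)
round 1: derive conn(f,f) via R0 from parent(f,f)
round 1: derive conn(f,g) via R0 from parent(f,g)
round 1: derive conn(g,b) via R0 from parent(g,b)
round 1: derive conn(g,c) via R0 from parent(g,c)
round 1: derive conn(g,d) via R0 from parent(g,d)
round 1: derive conn(g,g) via R0 from parent(g,g)
round 1: derive conn(g,j) via R0 from parent(g,j)
round 1: derive conn(j,j) via R0 from parent(j,j)
round 1: derive flow(c,g) via R2 from parent(c,g)
round 1: derive flow(d,b) via R2 from parent(d,b)
round 1: derive flow(d,f) via R2 from parent(d,f)
round 1: derive flow(d,j) via R2 from parent(d,j)
round 1: derive flow(f,c) via R2 from parent(f,c)
round 1: derive flow(f,f) via R2 from parent(f,f)
round 1: derive flow(f,g) via R2 from parent(f,g)
round 1: derive flow(g,b) via R2 from parent(g,b)
round 1: derive flow(g,c) via R2 from parent(g,c)
round 1: derive flow(g,d) via R2 from parent(g,d)
round 1: derive flow(g,g) via R2 from parent(g,g)
round 1: derive flow(g,j) via R2 from parent(g,j)
round 1: derive flow(j,j) via R2 from parent(j,j)
round 2: derive conn(c,b) via R1 from conn(c,g), conn(g,b)
round 2: derive conn(c,c) via R1 from conn(c,g), conn(g,c)
round 2: derive conn(c,d) via R1 from conn(c,g), conn(g,d)
round 2: derive conn(c,j) via R1 from conn(c,g), conn(g,j)
round 2: derive conn(d,c) via R1 from conn(d,f), conn(f,c)
round 2: derive conn(d,g) via R1 from conn(d,f), conn(f,g)
round 2: derive conn(f,b) via R1 from conn(f,g), conn(g,b)
round 2: derive conn(f,d) via R1 from conn(f,g), conn(g,d)
round 2: derive conn(f,j) via R1 from conn(f,g), conn(g,j)
round 2: derive conn(g,f) via R1 from conn(g,d), conn(d,f)
round 2: derive flow(c,b) via R3 from flow(c,g), parent(g,b)
round 2: derive flow(c,c) via R3 from flow(c,g), parent(g,c)
round 2: derive flow(c,d) via R3 from flow(c,g), parent(g,d)
round 2: derive flow(c,j) via R3 from flow(c,g), parent(g,j)
round 2: derive flow(d,c) via R3 from flow(d,f), parent(f,c)
round 2: derive flow(d,g) via R3 from flow(d,f), parent(f,g)
round 2: derive flow(f,b) via R3 from flow(f,g), parent(g,b)
round 2: derive flow(f,d) via R3 from flow(f,g), parent(g,d)
round 2: derive flow(f,j) via R3 from flow(f,g), parent(g,j)
round 2: derive flow(g,f) via R3 from flow(g,d), parent(d,f)
round 3: derive conn(c,f) via R1 from conn(c,d), conn(d,f)
round 3: derive conn(d,d) via R1 from conn(d,c), conn(c,d)
round 3: derive flow(c,f) via R3 from flow(c,d), parent(d,f)
round 3: derive flow(d,d) via R3 from flow(d,g), parent(g,d)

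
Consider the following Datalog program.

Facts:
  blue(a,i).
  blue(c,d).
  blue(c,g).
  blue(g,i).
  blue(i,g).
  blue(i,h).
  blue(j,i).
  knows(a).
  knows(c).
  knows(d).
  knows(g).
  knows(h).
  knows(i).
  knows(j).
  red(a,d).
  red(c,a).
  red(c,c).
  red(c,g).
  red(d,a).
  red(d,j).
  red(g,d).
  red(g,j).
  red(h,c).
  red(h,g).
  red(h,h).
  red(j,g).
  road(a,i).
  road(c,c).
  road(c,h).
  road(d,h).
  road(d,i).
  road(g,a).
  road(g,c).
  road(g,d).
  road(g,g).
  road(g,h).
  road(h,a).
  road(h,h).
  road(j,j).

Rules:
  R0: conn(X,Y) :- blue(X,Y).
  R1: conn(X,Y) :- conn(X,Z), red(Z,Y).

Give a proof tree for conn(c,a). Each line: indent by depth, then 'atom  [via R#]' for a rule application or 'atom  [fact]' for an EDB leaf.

conn(c,a)  [via R1]
  conn(c,d)  [via R0]
    blue(c,d)  [fact]
  red(d,a)  [fact]

round 1: derive conn(a,i) via R0 from blue(a,i)
round 1: derive conn(c,d) via R0 from blue(c,d)
round 1: derive conn(c,g) via R0 from blue(c,g)
round 1: derive conn(g,i) via R0 from blue(g,i)
round 1: derive conn(i,g) via R0 from blue(i,g)
round 1: derive conn(i,h) via R0 from blue(i,h)
round 1: derive conn(j,i) via R0 from blue(j,i)
round 2: derive conn(c,a) via R1 from conn(c,d), red(d,a)
round 2: derive conn(c,j) via R1 from conn(c,d), red(d,j)
round 2: derive conn(i,c) via R1 from conn(i,h), red(h,c)
round 2: derive conn(i,d) via R1 from conn(i,g), red(g,d)
round 2: derive conn(i,j) via R1 from conn(i,g), red(g,j)
round 3: derive conn(i,a) via R1 from conn(i,c), red(c,a)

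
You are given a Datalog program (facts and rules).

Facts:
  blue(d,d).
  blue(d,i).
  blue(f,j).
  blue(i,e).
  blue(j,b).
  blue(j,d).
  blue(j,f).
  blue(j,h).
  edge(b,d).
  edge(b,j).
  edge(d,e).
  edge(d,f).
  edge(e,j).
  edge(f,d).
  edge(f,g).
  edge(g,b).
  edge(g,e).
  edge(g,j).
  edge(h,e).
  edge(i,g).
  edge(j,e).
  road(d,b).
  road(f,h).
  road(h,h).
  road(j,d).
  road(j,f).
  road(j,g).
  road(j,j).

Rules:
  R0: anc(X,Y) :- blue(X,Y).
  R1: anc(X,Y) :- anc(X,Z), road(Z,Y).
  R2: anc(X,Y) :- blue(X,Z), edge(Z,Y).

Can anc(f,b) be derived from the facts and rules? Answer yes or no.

yes

round 1: derive anc(d,d) via R0 from blue(d,d)
round 1: derive anc(d,i) via R0 from blue(d,i)
round 1: derive anc(f,j) via R0 from blue(f,j)
round 1: derive anc(i,e) via R0 from blue(i,e)
round 1: derive anc(j,b) via R0 from blue(j,b)
round 1: derive anc(j,d) via R0 from blue(j,d)
round 1: derive anc(j,f) via R0 from blue(j,f)
round 1: derive anc(j,h) via R0 from blue(j,h)
round 1: derive anc(d,e) via R2 from blue(d,d), edge(d,e)
round 1: derive anc(d,f) via R2 from blue(d,d), edge(d,f)
round 1: derive anc(d,g) via R2 from blue(d,i), edge(i,g)
round 1: derive anc(f,e) via R2 from blue(f,j), edge(j,e)
round 1: derive anc(i,j) via R2 from blue(i,e), edge(e,j)
round 1: derive anc(j,e) via R2 from blue(j,d), edge(d,e)
round 1: derive anc(j,g) via R2 from blue(j,f), edge(f,g)
round 1: derive anc(j,j) via R2 from blue(j,b), edge(b,j)
round 2: derive anc(d,b) via R1 from anc(d,d), road(d,b)
round 2: derive anc(d,h) via R1 from anc(d,f), road(f,h)
round 2: derive anc(f,d) via R1 from anc(f,j), road(j,d)
round 2: derive anc(f,f) via R1 from anc(f,j), road(j,f)
round 2: derive anc(f,g) via R1 from anc(f,j), road(j,g)
round 2: derive anc(i,d) via R1 from anc(i,j), road(j,d)
round 2: derive anc(i,f) via R1 from anc(i,j), road(j,f)
round 2: derive anc(i,g) via R1 from anc(i,j), road(j,g)
round 3: derive anc(f,b) via R1 from anc(f,d), road(d,b)
round 3: derive anc(f,h) via R1 from anc(f,f), road(f,h)
round 3: derive anc(i,b) via R1 from anc(i,d), road(d,b)
round 3: derive anc(i,h) via R1 from anc(i,f), road(f,h)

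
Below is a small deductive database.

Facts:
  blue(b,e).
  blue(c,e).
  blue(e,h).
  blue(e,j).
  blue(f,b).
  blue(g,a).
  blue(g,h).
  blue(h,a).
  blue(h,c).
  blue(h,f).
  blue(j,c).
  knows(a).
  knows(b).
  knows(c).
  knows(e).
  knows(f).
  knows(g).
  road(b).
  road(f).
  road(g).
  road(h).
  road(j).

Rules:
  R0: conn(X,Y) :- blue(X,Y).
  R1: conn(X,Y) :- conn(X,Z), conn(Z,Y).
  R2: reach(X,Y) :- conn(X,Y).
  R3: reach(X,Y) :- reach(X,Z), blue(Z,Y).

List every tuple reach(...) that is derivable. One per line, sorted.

reach(b,a)
reach(b,b)
reach(b,c)
reach(b,e)
reach(b,f)
reach(b,h)
reach(b,j)
reach(c,a)
reach(c,b)
reach(c,c)
reach(c,e)
reach(c,f)
reach(c,h)
reach(c,j)
reach(e,a)
reach(e,b)
reach(e,c)
reach(e,e)
reach(e,f)
reach(e,h)
reach(e,j)
reach(f,a)
reach(f,b)
reach(f,c)
reach(f,e)
reach(f,f)
reach(f,h)
reach(f,j)
reach(g,a)
reach(g,b)
reach(g,c)
reach(g,e)
reach(g,f)
reach(g,h)
reach(g,j)
reach(h,a)
reach(h,b)
reach(h,c)
reach(h,e)
reach(h,f)
reach(h,h)
reach(h,j)
reach(j,a)
reach(j,b)
reach(j,c)
reach(j,e)
reach(j,f)
reach(j,h)
reach(j,j)

round 1: derive conn(b,e) via R0 from blue(b,e)
round 1: derive conn(c,e) via R0 from blue(c,e)
round 1: derive conn(e,h) via R0 from blue(e,h)
round 1: derive conn(e,j) via R0 from blue(e,j)
round 1: derive conn(f,b) via R0 from blue(f,b)
round 1: derive conn(g,a) via R0 from blue(g,a)
round 1: derive conn(g,h) via R0 from blue(g,h)
round 1: derive conn(h,a) via R0 from blue(h,a)
round 1: derive conn(h,c) via R0 from blue(h,c)
round 1: derive conn(h,f) via R0 from blue(h,f)
round 1: derive conn(j,c) via R0 from blue(j,c)
round 2: derive conn(b,h) via R1 from conn(b,e), conn(e,h)
round 2: derive conn(b,j) via R1 from conn(b,e), conn(e,j)
round 2: derive conn(c,h) via R1 from conn(c,e), conn(e,h)
round 2: derive conn(c,j) via R1 from conn(c,e), conn(e,j)
round 2: derive conn(e,a) via R1 from conn(e,h), conn(h,a)
round 2: derive conn(e,c) via R1 from conn(e,h), conn(h,c)
round 2: derive conn(e,f) via R1 from conn(e,h), conn(h,f)
round 2: derive conn(f,e) via R1 from conn(f,b), conn(b,e)
round 2: derive conn(g,c) via R1 from conn(g,h), conn(h,c)
round 2: derive conn(g,f) via R1 from conn(g,h), conn(h,f)
round 2: derive conn(h,b) via R1 from conn(h,f), conn(f,b)
round 2: derive conn(h,e) via R1 from conn(h,c), conn(c,e)
round 2: derive conn(j,e) via R1 from conn(j,c), conn(c,e)
round 2: derive reach(b,e) via R2 from conn(b,e)
round 2: derive reach(c,e) via R2 from conn(c,e)
round 2: derive reach(e,h) via R2 from conn(e,h)
round 2: derive reach(e,j) via R2 from conn(e,j)
round 2: derive reach(f,b) via R2 from conn(f,b)
round 2: derive reach(g,a) via R2 from conn(g,a)
round 2: derive reach(g,h) via R2 from conn(g,h)
round 2: derive reach(h,a) via R2 from conn(h,a)
round 2: derive reach(h,c) via R2 from conn(h,c)
round 2: derive reach(h,f) via R2 from conn(h,f)
round 2: derive reach(j,c) via R2 from conn(j,c)
round 3: derive conn(b,a) via R1 from conn(b,e), conn(e,a)
round 3: derive conn(b,b) via R1 from conn(b,h), conn(h,b)
round 3: derive conn(b,c) via R1 from conn(b,e), conn(e,c)
round 3: derive conn(b,f) via R1 from conn(b,e), conn(e,f)
round 3: derive conn(c,a) via R1 from conn(c,e), conn(e,a)
round 3: derive conn(c,b) via R1 from conn(c,h), conn(h,b)
round 3: derive conn(c,c) via R1 from conn(c,e), conn(e,c)
round 3: derive conn(c,f) via R1 from conn(c,e), conn(e,f)
round 3: derive conn(e,b) via R1 from conn(e,f), conn(f,b)
round 3: derive conn(e,e) via R1 from conn(e,c), conn(c,e)
round 3: derive conn(f,a) via R1 from conn(f,e), conn(e,a)
round 3: derive conn(f,c) via R1 from conn(f,e), conn(e,c)
round 3: derive conn(f,f) via R1 from conn(f,e), conn(e,f)
round 3: derive conn(f,h) via R1 from conn(f,b), conn(b,h)
round 3: derive conn(f,j) via R1 from conn(f,b), conn(b,j)
round 3: derive conn(g,b) via R1 from conn(g,f), conn(f,b)
round 3: derive conn(g,e) via R1 from conn(g,c), conn(c,e)
round 3: derive conn(g,j) via R1 from conn(g,c), conn(c,j)
round 3: derive conn(h,h) via R1 from conn(h,b), conn(b,h)
round 3: derive conn(h,j) via R1 from conn(h,b), conn(b,j)
round 3: derive conn(j,a) via R1 from conn(j,e), conn(e,a)
round 3: derive conn(j,f) via R1 from conn(j,e), conn(e,f)
round 3: derive conn(j,h) via R1 from conn(j,c), conn(c,h)
round 3: derive conn(j,j) via R1 from conn(j,c), conn(c,j)
round 3: derive reach(b,h) via R2 from conn(b,h)
round 3: derive reach(b,j) via R2 from conn(b,j)
round 3: derive reach(c,h) via R2 from conn(c,h)
round 3: derive reach(c,j) via R2 from conn(c,j)
round 3: derive reach(e,a) via R2 from conn(e,a)
round 3: derive reach(e,c) via R2 from conn(e,c)
round 3: derive reach(e,f) via R2 from conn(e,f)
round 3: derive reach(f,e) via R2 from conn(f,e)
round 3: derive reach(g,c) via R2 from conn(g,c)
round 3: derive reach(g,f) via R2 from conn(g,f)
round 3: derive reach(h,b) via R2 from conn(h,b)
round 3: derive reach(h,e) via R2 from conn(h,e)
round 3: derive reach(j,e) via R2 from conn(j,e)
round 4: derive conn(j,b) via R1 from conn(j,c), conn(c,b)
round 4: derive reach(b,a) via R2 from conn(b,a)
round 4: derive reach(b,b) via R2 from conn(b,b)
round 4: derive reach(b,c) via R2 from conn(b,c)
round 4: derive reach(b,f) via R2 from conn(b,f)
round 4: derive reach(c,a) via R2 from conn(c,a)
round 4: derive reach(c,b) via R2 from conn(c,b)
round 4: derive reach(c,c) via R2 from conn(c,c)
round 4: derive reach(c,f) via R2 from conn(c,f)
round 4: derive reach(e,b) via R2 from conn(e,b)
round 4: derive reach(e,e) via R2 from conn(e,e)
round 4: derive reach(f,a) via R2 from conn(f,a)
round 4: derive reach(f,c) via R2 from conn(f,c)
round 4: derive reach(f,f) via R2 from conn(f,f)
round 4: derive reach(f,h) via R2 from conn(f,h)
round 4: derive reach(f,j) via R2 from conn(f,j)
round 4: derive reach(g,b) via R2 from conn(g,b)
round 4: derive reach(g,e) via R2 from conn(g,e)
round 4: derive reach(g,j) via R2 from conn(g,j)
round 4: derive reach(h,h) via R2 from conn(h,h)
round 4: derive reach(h,j) via R2 from conn(h,j)
round 4: derive reach(j,a) via R2 from conn(j,a)
round 4: derive reach(j,f) via R2 from conn(j,f)
round 4: derive reach(j,h) via R2 from conn(j,h)
round 4: derive reach(j,j) via R2 from conn(j,j)
round 5: derive reach(j,b) via R2 from conn(j,b)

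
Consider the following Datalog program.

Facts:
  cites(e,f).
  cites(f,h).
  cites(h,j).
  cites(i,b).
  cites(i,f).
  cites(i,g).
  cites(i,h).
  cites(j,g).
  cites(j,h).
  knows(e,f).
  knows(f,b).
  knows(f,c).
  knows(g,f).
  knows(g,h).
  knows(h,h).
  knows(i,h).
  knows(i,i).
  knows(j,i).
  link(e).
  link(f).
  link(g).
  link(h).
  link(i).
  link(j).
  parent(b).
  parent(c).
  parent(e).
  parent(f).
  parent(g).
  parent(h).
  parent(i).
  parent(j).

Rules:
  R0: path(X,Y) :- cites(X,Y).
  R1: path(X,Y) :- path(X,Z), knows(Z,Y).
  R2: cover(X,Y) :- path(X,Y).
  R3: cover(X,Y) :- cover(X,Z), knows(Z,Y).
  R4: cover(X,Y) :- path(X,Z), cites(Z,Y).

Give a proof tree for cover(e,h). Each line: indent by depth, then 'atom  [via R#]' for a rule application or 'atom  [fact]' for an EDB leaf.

round 1: derive path(e,f) via R0 from cites(e,f)
round 1: derive path(f,h) via R0 from cites(f,h)
round 1: derive path(h,j) via R0 from cites(h,j)
round 1: derive path(i,b) via R0 from cites(i,b)
round 1: derive path(i,f) via R0 from cites(i,f)
round 1: derive path(i,g) via R0 from cites(i,g)
round 1: derive path(i,h) via R0 from cites(i,h)
round 1: derive path(j,g) via R0 from cites(j,g)
round 1: derive path(j,h) via R0 from cites(j,h)
round 2: derive path(e,b) via R1 from path(e,f), knows(f,b)
round 2: derive path(e,c) via R1 from path(e,f), knows(f,c)
round 2: derive path(h,i) via R1 from path(h,j), knows(j,i)
round 2: derive path(i,c) via R1 from path(i,f), knows(f,c)
round 2: derive path(j,f) via R1 from path(j,g), knows(g,f)
round 2: derive cover(e,f) via R2 from path(e,f)
round 2: derive cover(f,h) via R2 from path(f,h)
round 2: derive cover(h,j) via R2 from path(h,j)
round 2: derive cover(i,b) via R2 from path(i,b)
round 2: derive cover(i,f) via R2 from path(i,f)
round 2: derive cover(i,g) via R2 from path(i,g)
round 2: derive cover(i,h) via R2 from path(i,h)
round 2: derive cover(j,g) via R2 from path(j,g)
round 2: derive cover(j,h) via R2 from path(j,h)
round 2: derive cover(e,h) via R4 from path(e,f), cites(f,h)
round 2: derive cover(f,j) via R4 from path(f,h), cites(h,j)
round 2: derive cover(h,g) via R4 from path(h,j), cites(j,g)
round 2: derive cover(h,h) via R4 from path(h,j), cites(j,h)
round 2: derive cover(i,j) via R4 from path(i,h), cites(h,j)
round 2: derive cover(j,j) via R4 from path(j,h), cites(h,j)
round 3: derive path(h,h) via R1 from path(h,i), knows(i,h)
round 3: derive path(j,b) via R1 from path(j,f), knows(f,b)
round 3: derive path(j,c) via R1 from path(j,f), knows(f,c)
round 3: derive cover(e,b) via R2 from path(e,b)
round 3: derive cover(e,c) via R2 from path(e,c)
round 3: derive cover(h,i) via R2 from path(h,i)
round 3: derive cover(i,c) via R2 from path(i,c)
round 3: derive cover(j,f) via R2 from path(j,f)
round 3: derive cover(f,i) via R3 from cover(f,j), knows(j,i)
round 3: derive cover(h,f) via R3 from cover(h,g), knows(g,f)
round 3: derive cover(i,i) via R3 from cover(i,j), knows(j,i)
round 3: derive cover(j,i) via R3 from cover(j,j), knows(j,i)
round 3: derive cover(h,b) via R4 from path(h,i), cites(i,b)
round 4: derive cover(j,b) via R2 from path(j,b)
round 4: derive cover(j,c) via R2 from path(j,c)
round 4: derive cover(h,c) via R3 from cover(h,f), knows(f,c)

cover(e,h)  [via R4]
  path(e,f)  [via R0]
    cites(e,f)  [fact]
  cites(f,h)  [fact]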